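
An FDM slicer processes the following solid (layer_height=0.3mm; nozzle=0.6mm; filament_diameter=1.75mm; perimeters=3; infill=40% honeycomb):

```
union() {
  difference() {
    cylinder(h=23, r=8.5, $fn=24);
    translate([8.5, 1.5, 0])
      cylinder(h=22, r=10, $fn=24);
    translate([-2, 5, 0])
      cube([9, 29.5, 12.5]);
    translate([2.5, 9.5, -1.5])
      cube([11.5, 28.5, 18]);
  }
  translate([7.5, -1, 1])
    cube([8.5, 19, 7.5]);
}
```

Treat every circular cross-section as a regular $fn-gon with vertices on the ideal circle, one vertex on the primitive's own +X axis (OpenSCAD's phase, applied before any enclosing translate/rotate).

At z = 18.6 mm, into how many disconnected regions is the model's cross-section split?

At z = 18.6 mm: the r=8.5 cylinder contributes a regular 24-gon of circumradius 8.5; the cylinder at (8.5, 1.5): section is a regular 24-gon, circumradius r=10; the cube at (-2, 5) does not reach this height (z outside [0, 12.5]); the cube at (2.5, 9.5) does not reach this height (z outside [-1.5, 16.5]); Taking the first minus the rest: starting from the r=8.5 cylinder, the r=10 cylinder at (8.5, 1.5) partially overlaps it — only the 112.13 mm² overlap (of its 310.58 mm²) is removed, clipping the outline — 1 connected region; the cube at (7.5, -1) does not reach this height (z outside [1, 8.5]); Merging all regions: only that combined region is present, so the union is just that shape — 1 connected region. The result has 1 disconnected region.

1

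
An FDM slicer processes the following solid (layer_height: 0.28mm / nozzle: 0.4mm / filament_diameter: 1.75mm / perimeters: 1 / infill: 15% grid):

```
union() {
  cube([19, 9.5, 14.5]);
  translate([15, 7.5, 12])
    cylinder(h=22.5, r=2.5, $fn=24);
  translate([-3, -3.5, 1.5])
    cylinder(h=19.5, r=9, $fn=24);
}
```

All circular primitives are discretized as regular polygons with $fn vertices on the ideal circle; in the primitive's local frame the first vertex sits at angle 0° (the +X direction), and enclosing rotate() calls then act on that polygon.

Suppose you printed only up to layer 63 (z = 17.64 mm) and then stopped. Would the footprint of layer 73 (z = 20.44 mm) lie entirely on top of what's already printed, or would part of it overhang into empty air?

entirely on top

Compare the two slices. At z = 17.64: the cube does not reach this height (z outside [0, 14.5]); the r=2.5 cylinder at (15, 7.5) gives a regular 24-gon of circumradius 2.5 (constant along its height) (area = (24/2)·2.500²·sin(360°/24) = 19.41 mm²); the r=9 cylinder at (-3, -3.5) gives a regular 24-gon of circumradius 9 (constant along its height) (area = (24/2)·9.000²·sin(360°/24) = 251.57 mm²); Merging all regions: the 2 present regions are separate (no shared area or edge), so areas and boundary lengths simply add and each stays a separate island — area = 270.98 mm². At z = 20.44: the cube is absent (z outside [0, 14.5]); the r=2.5 cylinder at (15, 7.5) gives a regular 24-gon of circumradius 2.5 (constant along its height) (area = (24/2)·2.500²·sin(360°/24) = 19.41 mm²); the r=9 cylinder at (-3, -3.5) gives a regular 24-gon of circumradius 9 (constant along its height) (area = (24/2)·9.000²·sin(360°/24) = 251.57 mm²); Taking the union: the 2 present regions are separate (no shared area or edge), so areas and boundary lengths simply add and each stays a separate island — area = 270.98 mm². Checking containment: the cross-section at z = 20.44 is a subset of the cross-section at z = 17.64.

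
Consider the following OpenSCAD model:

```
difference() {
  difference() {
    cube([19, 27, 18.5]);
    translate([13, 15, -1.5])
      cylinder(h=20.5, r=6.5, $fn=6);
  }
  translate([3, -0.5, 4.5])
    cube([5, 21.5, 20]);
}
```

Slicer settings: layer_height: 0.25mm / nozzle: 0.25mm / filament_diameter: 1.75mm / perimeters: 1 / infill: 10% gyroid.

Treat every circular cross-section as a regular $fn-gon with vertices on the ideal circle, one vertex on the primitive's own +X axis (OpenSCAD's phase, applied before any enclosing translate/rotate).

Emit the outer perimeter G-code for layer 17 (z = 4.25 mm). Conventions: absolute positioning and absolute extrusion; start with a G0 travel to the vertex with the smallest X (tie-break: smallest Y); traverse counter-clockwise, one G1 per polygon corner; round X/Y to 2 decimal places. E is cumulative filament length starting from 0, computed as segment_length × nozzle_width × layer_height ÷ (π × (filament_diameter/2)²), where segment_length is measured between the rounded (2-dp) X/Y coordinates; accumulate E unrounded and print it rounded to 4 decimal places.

G0 X0.00 Y0.00 Z4.25
G1 X19.00 Y0.00 E0.4937
G1 X19.00 Y14.13 E0.8609
G1 X16.25 Y9.37 E1.0037
G1 X9.75 Y9.37 E1.1726
G1 X6.50 Y15.00 E1.3415
G1 X9.75 Y20.63 E1.5104
G1 X16.25 Y20.63 E1.6793
G1 X19.00 Y15.87 E1.8222
G1 X19.00 Y27.00 E2.1114
G1 X0.00 Y27.00 E2.6051
G1 X0.00 Y0.00 E3.3067

At z = 4.25 mm: the cube (footprint 19×27) is included at this height; the r=6.5 cylinder at (13, 15) gives a regular 6-gon of circumradius 6.5 (constant along its height); After the difference (first − rest): starting from the 19×27 cube, the r=6.5 cylinder at (13, 15) partially overlaps it — only the 109.34 mm² overlap (of its 109.77 mm²) is removed, clipping the outline — 1 connected region; the cube at (3, -0.5) does not reach this height (z outside [4.5, 24.5]); After the difference (first − rest): none of the subtracted shapes is present at this height, so that combined region is unchanged — 1 connected region. The outline is a single polygon with 11 vertices. Extrusion per mm of travel: 0.25 × 0.25 / (π × 0.875²) = 0.025984. Accumulating E over each segment gives final E = 3.3067.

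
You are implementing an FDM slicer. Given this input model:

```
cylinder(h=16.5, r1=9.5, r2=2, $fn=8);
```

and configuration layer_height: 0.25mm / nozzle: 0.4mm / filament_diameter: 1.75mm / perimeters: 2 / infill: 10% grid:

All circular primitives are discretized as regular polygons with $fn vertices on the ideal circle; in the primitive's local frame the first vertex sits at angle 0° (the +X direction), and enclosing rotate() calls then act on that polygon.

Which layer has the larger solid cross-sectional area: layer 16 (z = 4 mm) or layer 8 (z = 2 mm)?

Layer 16 (z = 4): the cone contributes a regular 8-gon of circumradius 7.682 (interpolated between r1=9.5 and r2=2 at t=0.242) (area = (8/2)·7.682²·sin(360°/8) = 166.91 mm²). So its area = 166.91 mm². Layer 8 (z = 2): the cone contributes a regular 8-gon of circumradius 8.591 (interpolated between r1=9.5 and r2=2 at t=0.121) (area = (8/2)·8.591²·sin(360°/8) = 208.75 mm²). So its area = 208.75 mm². Layer 8 is larger (208.75 vs 166.91 mm²).

layer 8 (z = 2 mm)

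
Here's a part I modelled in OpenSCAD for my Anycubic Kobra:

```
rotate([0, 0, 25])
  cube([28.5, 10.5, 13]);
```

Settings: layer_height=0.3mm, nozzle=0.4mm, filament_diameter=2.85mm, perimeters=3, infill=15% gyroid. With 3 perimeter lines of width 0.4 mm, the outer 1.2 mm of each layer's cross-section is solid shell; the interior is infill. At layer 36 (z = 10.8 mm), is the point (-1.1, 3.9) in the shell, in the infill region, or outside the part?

shell

At z = 10.8 mm: the 28.5×10.5 cube contributes its full rectangle; (whole slice rotated 25° about Z — lengths, areas and connectivity unchanged). Overall, the cross-section is a single solid region. Undo the 25° rotation: the query point maps to (0.651, 3.999) in the un-rotated model frame. The nearest boundary edge runs (0.00, 10.50)→(0.00, 0.00); distance from the point to it = 0.65 mm. The point is inside the cross-section, 0.65 mm from the nearest boundary — within the 1.2 mm shell band (3 × 0.4).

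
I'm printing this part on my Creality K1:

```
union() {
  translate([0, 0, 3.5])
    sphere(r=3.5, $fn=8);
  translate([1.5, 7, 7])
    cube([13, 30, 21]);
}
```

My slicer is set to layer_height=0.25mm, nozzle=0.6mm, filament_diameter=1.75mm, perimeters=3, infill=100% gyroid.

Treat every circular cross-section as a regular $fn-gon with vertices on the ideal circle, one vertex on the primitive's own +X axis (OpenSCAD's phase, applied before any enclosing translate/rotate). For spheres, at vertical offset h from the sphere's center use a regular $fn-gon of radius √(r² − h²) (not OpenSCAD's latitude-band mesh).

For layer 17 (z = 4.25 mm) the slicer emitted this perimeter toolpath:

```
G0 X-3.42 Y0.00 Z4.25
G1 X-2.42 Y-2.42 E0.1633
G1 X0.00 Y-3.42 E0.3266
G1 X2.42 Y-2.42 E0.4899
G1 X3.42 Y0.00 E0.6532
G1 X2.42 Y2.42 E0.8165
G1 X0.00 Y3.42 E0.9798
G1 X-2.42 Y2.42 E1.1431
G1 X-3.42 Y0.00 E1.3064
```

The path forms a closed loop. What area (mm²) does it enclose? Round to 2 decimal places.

33.11 mm²

Apply the shoelace formula to the sequence of (X, Y) vertices; enclosed area = 33.11 mm².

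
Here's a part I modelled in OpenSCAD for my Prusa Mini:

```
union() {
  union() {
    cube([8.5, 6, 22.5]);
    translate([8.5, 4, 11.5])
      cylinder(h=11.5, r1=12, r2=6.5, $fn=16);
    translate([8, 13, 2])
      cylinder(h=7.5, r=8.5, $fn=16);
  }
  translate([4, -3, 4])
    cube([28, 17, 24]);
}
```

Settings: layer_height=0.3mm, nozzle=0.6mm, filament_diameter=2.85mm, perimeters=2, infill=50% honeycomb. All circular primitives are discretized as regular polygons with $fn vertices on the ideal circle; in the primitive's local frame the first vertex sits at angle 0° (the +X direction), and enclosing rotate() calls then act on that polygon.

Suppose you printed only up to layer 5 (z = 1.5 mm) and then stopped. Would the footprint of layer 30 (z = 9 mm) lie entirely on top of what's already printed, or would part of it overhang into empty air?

Compare the two slices. At z = 1.5: the cube (footprint 8.5×6) is included at this height (area 51.00 mm²); the cone at (8.5, 4) is not intersected at this z (z outside [11.5, 23]); the cylinder at (8, 13) does not reach this height (z outside [2, 9.5]); Merging all regions: only the 8.5×6 cube is present, so the union is just that shape — area = 51.00 mm²; the cube at (4, -3) does not reach this height (z outside [4, 28]); Combining (union): only that combined region is present, so the union is just that shape — area = 51.00 mm². At z = 9: the 8.5×6 cube contributes its full rectangle (area 51.00 mm²); the cone at (8.5, 4) is not intersected at this z (z outside [11.5, 23]); the r=8.5 cylinder at (8, 13) contributes a regular 16-gon of circumradius 8.5 (area = (16/2)·8.500²·sin(360°/16) = 221.19 mm²); Taking the union: the regions partially overlap — summed areas 272.19 mm² minus the doubly-counted overlap 5.10 mm² gives 267.09 mm² — area = 267.09 mm²; the 28×17 cube at (4, -3) contributes its full rectangle (area 476.00 mm²); Combining (union): the regions partially overlap — summed areas 743.09 mm² minus the doubly-counted overlap 121.97 mm² gives 621.12 mm² — area = 621.12 mm². Checking containment: at z = 9 the cross-section extends beyond the z = 1.5 cross-section by about 570.12 mm².

part overhangs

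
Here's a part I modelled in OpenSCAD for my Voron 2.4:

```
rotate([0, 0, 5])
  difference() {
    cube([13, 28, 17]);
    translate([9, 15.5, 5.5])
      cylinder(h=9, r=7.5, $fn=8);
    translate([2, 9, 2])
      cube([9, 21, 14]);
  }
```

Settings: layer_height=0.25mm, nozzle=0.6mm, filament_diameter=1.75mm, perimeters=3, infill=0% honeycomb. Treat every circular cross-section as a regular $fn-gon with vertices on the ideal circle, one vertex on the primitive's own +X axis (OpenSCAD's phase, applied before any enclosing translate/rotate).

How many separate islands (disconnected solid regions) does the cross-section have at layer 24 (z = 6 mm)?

2

At z = 6 mm: the cube is present — its section is the full 13×28 rectangle; the r=7.5 cylinder at (9, 15.5) contributes a regular 8-gon of circumradius 7.5; the 9×21 cube at (2, 9) contributes its full rectangle; Subtracting the remaining from the first: starting from the 13×28 cube, the r=7.5 cylinder at (9, 15.5) partially overlaps it — only the 132.92 mm² overlap (of its 159.10 mm²) is removed, clipping the outline; the 9×21 cube at (2, 9) partially overlaps it — only the 66.09 mm² overlap (of its 189.00 mm²) is removed, clipping the outline — 2 connected regions; (whole slice rotated 5° about Z — lengths, areas and connectivity unchanged). Overall, the cross-section has 2 separate islands. Island count = 2.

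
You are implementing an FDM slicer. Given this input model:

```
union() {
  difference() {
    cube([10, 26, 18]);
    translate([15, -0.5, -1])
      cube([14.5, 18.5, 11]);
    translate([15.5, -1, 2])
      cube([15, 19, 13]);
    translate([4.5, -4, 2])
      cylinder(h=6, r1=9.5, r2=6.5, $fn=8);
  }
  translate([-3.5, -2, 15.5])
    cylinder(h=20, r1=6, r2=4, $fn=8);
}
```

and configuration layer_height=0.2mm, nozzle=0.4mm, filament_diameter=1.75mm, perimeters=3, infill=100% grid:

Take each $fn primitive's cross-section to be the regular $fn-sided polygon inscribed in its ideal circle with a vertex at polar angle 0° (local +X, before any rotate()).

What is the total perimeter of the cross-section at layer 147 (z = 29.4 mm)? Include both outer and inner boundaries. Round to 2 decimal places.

At z = 29.4 mm: the cube is not intersected at this z (z outside [0, 18]); the cube at (15, -0.5) is not intersected at this z (z outside [-1, 10]); the cube at (15.5, -1) is absent (z outside [2, 15]); the cone at (4.5, -4) is not intersected at this z (z outside [2, 8]); Taking the first minus the rest: the first operand is absent here, so nothing remains; the cone at (-3.5, -2) (r1=6→r2=4) has section circumradius 4.610 here — a regular 8-gon (perimeter = 2·8·4.610·sin(180°/8) = 28.23 mm); Taking the union: only the cone at (-3.5, -2) is present, so the union is just that shape — boundary = 28.23 mm. Overall, the cross-section is a single solid region. Total boundary length (outer) = 28.23 mm.

28.23 mm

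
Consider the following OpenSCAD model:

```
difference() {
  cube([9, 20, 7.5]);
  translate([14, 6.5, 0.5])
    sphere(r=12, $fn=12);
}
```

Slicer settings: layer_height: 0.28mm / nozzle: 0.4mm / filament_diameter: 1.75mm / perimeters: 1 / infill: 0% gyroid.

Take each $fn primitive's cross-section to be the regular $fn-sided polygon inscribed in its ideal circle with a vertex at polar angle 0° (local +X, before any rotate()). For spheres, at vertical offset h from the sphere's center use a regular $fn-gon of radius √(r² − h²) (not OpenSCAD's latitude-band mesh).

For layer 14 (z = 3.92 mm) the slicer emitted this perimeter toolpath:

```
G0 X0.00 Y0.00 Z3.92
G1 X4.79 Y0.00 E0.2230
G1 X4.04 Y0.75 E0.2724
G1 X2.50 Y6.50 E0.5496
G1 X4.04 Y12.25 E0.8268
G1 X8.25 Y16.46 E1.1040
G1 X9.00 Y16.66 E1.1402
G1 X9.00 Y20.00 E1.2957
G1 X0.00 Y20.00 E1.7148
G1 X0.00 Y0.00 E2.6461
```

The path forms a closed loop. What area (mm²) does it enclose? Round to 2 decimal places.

98.57 mm²

Apply the shoelace formula to the sequence of (X, Y) vertices; enclosed area = 98.57 mm².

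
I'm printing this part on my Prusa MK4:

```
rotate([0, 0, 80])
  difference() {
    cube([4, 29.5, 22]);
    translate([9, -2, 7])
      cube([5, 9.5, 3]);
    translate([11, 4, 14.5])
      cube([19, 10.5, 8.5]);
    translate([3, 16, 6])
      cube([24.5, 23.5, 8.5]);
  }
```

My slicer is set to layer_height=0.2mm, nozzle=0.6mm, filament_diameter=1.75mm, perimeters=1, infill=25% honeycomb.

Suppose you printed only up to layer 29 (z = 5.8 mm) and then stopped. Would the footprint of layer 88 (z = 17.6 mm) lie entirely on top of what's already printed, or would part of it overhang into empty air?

entirely on top

Compare the two slices. At z = 5.8: the 4×29.5 cube contributes its full rectangle (area 118.00 mm²); the cube at (9, -2) is not intersected at this z (z outside [7, 10]); the cube at (11, 4) does not reach this height (z outside [14.5, 23]); the cube at (3, 16) does not reach this height (z outside [6, 14.5]); Taking the first minus the rest: none of the subtracted shapes is present at this height, so the 4×29.5 cube is unchanged — area = 118.00 mm²; (whole slice rotated 80° about Z — lengths, areas and connectivity unchanged). At z = 17.6: the 4×29.5 cube contributes its full rectangle (area 118.00 mm²); the cube at (9, -2) is absent (z outside [7, 10]); the cube at (11, 4) is present — its section is the full 19×10.5 rectangle (area 199.50 mm²); the cube at (3, 16) is not intersected at this z (z outside [6, 14.5]); Subtracting the remaining from the first: starting from the 4×29.5 cube (118.00 mm²), the 19×10.5 cube at (11, 4) misses the remaining region (no effect) — area = 118.00 mm²; (whole slice rotated 80° about Z — lengths, areas and connectivity unchanged). Checking containment: the cross-section at z = 17.6 is a subset of the cross-section at z = 5.8.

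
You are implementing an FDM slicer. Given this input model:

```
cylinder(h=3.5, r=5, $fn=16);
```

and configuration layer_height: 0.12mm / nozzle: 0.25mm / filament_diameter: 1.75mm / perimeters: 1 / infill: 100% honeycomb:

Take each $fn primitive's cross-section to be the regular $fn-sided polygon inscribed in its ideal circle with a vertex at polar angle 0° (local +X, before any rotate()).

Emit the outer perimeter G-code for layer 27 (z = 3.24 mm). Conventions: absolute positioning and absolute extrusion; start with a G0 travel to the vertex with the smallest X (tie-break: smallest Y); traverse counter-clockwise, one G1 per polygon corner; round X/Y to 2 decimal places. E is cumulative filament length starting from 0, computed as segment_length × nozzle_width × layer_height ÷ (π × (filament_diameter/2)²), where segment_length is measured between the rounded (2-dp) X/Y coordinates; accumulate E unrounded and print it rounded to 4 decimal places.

G0 X-5.00 Y0.00 Z3.24
G1 X-4.62 Y-1.91 E0.0243
G1 X-3.54 Y-3.54 E0.0487
G1 X-1.91 Y-4.62 E0.0731
G1 X0.00 Y-5.00 E0.0974
G1 X1.91 Y-4.62 E0.1216
G1 X3.54 Y-3.54 E0.1460
G1 X4.62 Y-1.91 E0.1704
G1 X5.00 Y0.00 E0.1947
G1 X4.62 Y1.91 E0.2190
G1 X3.54 Y3.54 E0.2434
G1 X1.91 Y4.62 E0.2678
G1 X0.00 Y5.00 E0.2921
G1 X-1.91 Y4.62 E0.3164
G1 X-3.54 Y3.54 E0.3407
G1 X-4.62 Y1.91 E0.3651
G1 X-5.00 Y0.00 E0.3894

At z = 3.24 mm: the r=5 cylinder contributes a regular 16-gon of circumradius 5. The outline is a single polygon with 16 vertices. Extrusion per mm of travel: 0.25 × 0.12 / (π × 0.875²) = 0.012473. Accumulating E over each segment gives final E = 0.3894.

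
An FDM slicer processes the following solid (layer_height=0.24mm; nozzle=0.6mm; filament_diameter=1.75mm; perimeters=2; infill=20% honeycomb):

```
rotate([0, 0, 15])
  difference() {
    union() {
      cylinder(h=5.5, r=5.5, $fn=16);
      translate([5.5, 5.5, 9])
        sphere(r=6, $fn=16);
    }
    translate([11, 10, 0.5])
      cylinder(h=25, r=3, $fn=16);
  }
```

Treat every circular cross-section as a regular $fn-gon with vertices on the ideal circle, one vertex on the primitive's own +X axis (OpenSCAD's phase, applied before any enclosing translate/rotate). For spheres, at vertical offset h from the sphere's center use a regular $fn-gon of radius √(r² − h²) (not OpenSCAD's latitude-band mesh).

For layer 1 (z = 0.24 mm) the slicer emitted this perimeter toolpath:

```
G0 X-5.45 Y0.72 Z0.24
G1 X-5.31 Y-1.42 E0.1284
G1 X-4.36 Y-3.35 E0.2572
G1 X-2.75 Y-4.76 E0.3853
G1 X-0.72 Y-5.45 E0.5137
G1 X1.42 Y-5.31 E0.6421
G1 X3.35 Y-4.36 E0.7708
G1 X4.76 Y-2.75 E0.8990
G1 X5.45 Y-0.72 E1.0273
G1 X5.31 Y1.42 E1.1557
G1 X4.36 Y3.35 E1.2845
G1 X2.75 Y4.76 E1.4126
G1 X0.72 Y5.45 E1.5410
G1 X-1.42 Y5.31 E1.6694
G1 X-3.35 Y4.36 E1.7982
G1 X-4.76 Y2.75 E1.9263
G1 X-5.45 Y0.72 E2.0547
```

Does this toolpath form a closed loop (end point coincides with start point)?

yes

Start point (G0): (-5.45, 0.72). End point (last G1): the path returns to the start — closed.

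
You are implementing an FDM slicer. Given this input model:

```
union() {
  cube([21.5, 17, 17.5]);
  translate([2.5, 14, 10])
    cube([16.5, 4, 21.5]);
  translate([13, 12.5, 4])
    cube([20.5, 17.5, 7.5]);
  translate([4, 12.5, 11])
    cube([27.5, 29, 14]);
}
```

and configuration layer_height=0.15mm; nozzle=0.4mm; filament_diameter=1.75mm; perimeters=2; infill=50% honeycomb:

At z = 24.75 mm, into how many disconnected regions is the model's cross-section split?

At z = 24.75 mm: the cube is not intersected at this z (z outside [0, 17.5]); the cube at (2.5, 14) is present — its section is the full 16.5×4 rectangle; the cube at (13, 12.5) does not reach this height (z outside [4, 11.5]); the cube at (4, 12.5) is present — its section is the full 27.5×29 rectangle; Merging all regions: the regions partially overlap (shared area 60.00 mm²), so overlapping operands fuse into one piece — 1 connected region. The result has 1 disconnected region.

1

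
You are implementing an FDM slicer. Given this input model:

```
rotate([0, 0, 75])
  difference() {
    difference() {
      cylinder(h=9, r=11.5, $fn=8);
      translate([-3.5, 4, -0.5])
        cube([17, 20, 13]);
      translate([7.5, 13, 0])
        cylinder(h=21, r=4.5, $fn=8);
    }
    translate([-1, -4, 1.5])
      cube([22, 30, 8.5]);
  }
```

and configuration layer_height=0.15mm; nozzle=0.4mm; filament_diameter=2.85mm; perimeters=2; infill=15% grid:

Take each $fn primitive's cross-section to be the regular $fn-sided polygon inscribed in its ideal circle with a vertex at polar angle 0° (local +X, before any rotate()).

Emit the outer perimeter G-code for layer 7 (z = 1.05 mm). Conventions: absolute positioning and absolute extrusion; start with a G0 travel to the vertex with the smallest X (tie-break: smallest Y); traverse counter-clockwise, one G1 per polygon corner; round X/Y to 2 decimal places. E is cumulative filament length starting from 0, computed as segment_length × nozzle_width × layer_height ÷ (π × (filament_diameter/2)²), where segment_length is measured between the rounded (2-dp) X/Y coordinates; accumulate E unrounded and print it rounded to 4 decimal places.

At z = 1.05 mm: the r=11.5 cylinder contributes a regular 8-gon of circumradius 11.5; the cube at (-3.5, 4) (footprint 17×20) is included at this height; the cylinder at (7.5, 13): section is a regular 8-gon, circumradius r=4.5; Subtracting the remaining from the first: starting from the r=11.5 cylinder, the 17×20 cube at (-3.5, 4) partially overlaps it — only the 74.54 mm² overlap (of its 340.00 mm²) is removed, clipping the outline; the r=4.5 cylinder at (7.5, 13) misses the remaining region (no effect) — 1 connected region; the cube at (-1, -4) is not intersected at this z (z outside [1.5, 10]); Subtracting the remaining from the first: none of the subtracted shapes is present at this height, so the result so far is unchanged — 1 connected region; (whole slice rotated 75° about Z — lengths, areas and connectivity unchanged). The outline is a single polygon with 9 vertices. Extrusion per mm of travel: 0.4 × 0.15 / (π × 1.425²) = 0.009405. Accumulating E over each segment gives final E = 0.6843.

G0 X-10.61 Y-0.78 Z1.05
G1 X-9.96 Y-5.75 E0.0471
G1 X-2.98 Y-11.11 E0.1299
G1 X5.75 Y-9.96 E0.2127
G1 X11.11 Y-2.98 E0.2955
G1 X9.96 Y5.75 E0.3783
G1 X2.98 Y11.11 E0.4611
G1 X-1.32 Y10.54 E0.5019
G1 X-4.77 Y-2.35 E0.6274
G1 X-10.61 Y-0.78 E0.6843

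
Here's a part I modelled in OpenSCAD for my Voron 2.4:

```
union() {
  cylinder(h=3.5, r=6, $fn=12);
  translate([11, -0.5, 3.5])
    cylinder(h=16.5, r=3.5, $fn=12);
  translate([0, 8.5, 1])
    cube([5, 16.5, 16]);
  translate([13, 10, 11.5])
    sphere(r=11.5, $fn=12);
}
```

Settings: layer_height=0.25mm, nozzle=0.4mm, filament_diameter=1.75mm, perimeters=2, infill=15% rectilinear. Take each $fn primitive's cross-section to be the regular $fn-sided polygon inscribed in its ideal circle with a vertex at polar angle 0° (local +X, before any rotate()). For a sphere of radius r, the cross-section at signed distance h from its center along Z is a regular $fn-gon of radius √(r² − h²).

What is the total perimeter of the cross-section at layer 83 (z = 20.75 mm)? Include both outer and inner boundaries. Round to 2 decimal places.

At z = 20.75 mm: the cylinder is not intersected at this z (z outside [0, 3.5]); the cylinder at (11, -0.5) is not intersected at this z (z outside [3.5, 20]); the cube at (0, 8.5) is not intersected at this z (z outside [1, 17]); the r=11.5 sphere at (13, 10) slices to a regular 12-gon of circumradius 6.833 (√(r²−h²) with h=9.25 from center) (perimeter = 2·12·6.833·sin(180°/12) = 42.44 mm); Merging all regions: only the r=11.5 sphere at (13, 10) is present, so the union is just that shape — boundary = 42.44 mm. Overall, the cross-section is a single solid region. Total boundary length (outer) = 42.44 mm.

42.44 mm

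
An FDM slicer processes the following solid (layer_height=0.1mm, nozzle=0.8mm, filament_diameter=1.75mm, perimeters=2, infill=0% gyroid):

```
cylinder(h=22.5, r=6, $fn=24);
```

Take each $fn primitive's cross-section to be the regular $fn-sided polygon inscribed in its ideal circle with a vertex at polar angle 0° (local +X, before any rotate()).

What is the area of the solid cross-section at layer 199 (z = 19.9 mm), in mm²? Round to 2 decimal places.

111.81 mm²

At z = 19.9 mm: the r=6 cylinder contributes a regular 24-gon of circumradius 6 (area = (24/2)·6.000²·sin(360°/24) = 111.81 mm²). Overall, the cross-section is a single solid region. Net area = 111.81 mm².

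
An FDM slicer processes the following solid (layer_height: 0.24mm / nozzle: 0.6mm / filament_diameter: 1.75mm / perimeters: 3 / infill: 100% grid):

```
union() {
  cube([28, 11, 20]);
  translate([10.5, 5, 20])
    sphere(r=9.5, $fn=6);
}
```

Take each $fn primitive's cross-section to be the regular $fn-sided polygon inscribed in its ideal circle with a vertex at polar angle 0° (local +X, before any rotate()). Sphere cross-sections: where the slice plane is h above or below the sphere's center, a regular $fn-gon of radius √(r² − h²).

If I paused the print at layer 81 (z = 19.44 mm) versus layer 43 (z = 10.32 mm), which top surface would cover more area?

Layer 81 (z = 19.44): the cube is present — its section is the full 28×11 rectangle (area 308.00 mm²); the r=9.5 sphere at (10.5, 5) contributes a regular 6-gon of circumradius √(9.5²−0.56²) = 9.483 (area = (6/2)·9.483²·sin(360°/6) = 233.66 mm²); Combining (union): the regions partially overlap — summed areas 541.66 mm² minus the doubly-counted overlap 173.42 mm² gives 368.24 mm² — area = 368.24 mm². So its area = 368.24 mm². Layer 43 (z = 10.32): the 28×11 cube contributes its full rectangle (area 308.00 mm²); the sphere at (10.5, 5) is absent (|z−center|=9.680 > r=9.5); Taking the union: only the 28×11 cube is present, so the union is just that shape — area = 308.00 mm². So its area = 308.00 mm². Layer 81 is larger (368.24 vs 308.00 mm²).

layer 81 (z = 19.44 mm)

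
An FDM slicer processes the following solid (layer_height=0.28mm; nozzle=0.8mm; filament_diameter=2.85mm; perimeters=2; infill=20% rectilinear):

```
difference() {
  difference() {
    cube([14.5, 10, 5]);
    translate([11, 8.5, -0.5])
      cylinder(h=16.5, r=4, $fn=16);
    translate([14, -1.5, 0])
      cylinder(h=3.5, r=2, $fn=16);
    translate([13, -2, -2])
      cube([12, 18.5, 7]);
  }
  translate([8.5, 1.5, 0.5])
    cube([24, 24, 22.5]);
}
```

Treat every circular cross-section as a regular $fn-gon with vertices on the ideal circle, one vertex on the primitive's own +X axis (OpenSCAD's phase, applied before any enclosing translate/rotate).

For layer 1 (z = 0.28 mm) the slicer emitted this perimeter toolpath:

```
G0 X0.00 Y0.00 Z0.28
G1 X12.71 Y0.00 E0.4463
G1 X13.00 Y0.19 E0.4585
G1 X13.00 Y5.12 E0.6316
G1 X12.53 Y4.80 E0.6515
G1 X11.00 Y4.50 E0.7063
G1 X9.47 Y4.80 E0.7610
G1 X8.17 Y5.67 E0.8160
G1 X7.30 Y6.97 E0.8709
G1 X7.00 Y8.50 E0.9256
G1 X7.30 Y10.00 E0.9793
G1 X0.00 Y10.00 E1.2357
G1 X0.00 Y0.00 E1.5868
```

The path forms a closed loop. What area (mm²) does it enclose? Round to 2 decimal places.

Apply the shoelace formula to the sequence of (X, Y) vertices; enclosed area = 101.38 mm².

101.38 mm²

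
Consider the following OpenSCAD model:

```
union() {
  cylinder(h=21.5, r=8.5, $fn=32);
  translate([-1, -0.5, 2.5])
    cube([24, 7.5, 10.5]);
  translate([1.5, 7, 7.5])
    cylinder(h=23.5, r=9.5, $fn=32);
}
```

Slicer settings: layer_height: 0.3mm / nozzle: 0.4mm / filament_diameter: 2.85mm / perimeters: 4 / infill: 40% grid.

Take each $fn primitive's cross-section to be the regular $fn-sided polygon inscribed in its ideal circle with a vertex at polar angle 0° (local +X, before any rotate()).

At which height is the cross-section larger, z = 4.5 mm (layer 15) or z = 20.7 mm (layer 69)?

layer 69 (z = 20.7 mm)

Layer 15 (z = 4.5): the cylinder: section is a regular 32-gon, circumradius r=8.5 (area = (32/2)·8.500²·sin(360°/32) = 225.52 mm²); the 24×7.5 cube at (-1, -0.5) contributes its full rectangle (area 180.00 mm²); the cylinder at (1.5, 7) does not reach this height (z outside [7.5, 31]); Combining (union): the regions partially overlap — summed areas 405.52 mm² minus the doubly-counted overlap 63.34 mm² gives 342.18 mm² — area = 342.18 mm². So its area = 342.18 mm². Layer 69 (z = 20.7): the r=8.5 cylinder contributes a regular 32-gon of circumradius 8.5 (area = (32/2)·8.500²·sin(360°/32) = 225.52 mm²); the cube at (-1, -0.5) does not reach this height (z outside [2.5, 13]); the r=9.5 cylinder at (1.5, 7) contributes a regular 32-gon of circumradius 9.5 (area = (32/2)·9.500²·sin(360°/32) = 281.71 mm²); Taking the union: the regions partially overlap — summed areas 507.23 mm² minus the doubly-counted overlap 127.32 mm² gives 379.91 mm² — area = 379.91 mm². So its area = 379.91 mm². Layer 69 is larger (379.91 vs 342.18 mm²).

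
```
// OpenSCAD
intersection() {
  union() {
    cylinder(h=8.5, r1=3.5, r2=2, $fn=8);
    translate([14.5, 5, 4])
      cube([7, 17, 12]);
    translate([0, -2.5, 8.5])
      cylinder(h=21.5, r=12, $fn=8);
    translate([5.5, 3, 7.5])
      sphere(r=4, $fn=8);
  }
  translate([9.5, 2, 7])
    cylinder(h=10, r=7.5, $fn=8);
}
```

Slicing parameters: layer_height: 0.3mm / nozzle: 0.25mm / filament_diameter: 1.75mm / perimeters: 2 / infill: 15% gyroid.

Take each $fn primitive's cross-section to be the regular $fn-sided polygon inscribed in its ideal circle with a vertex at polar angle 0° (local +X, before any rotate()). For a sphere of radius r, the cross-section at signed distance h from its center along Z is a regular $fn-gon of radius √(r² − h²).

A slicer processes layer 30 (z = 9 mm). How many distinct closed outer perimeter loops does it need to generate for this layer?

At z = 9 mm: the cone is absent (z outside [0, 8.5]); the 7×17 cube at (14.5, 5) contributes its full rectangle; the r=12 cylinder at (0, -2.5) contributes a regular 8-gon of circumradius 12; the r=4 sphere at (5.5, 3) slices to a regular 8-gon of circumradius 3.708 (√(r²−h²) with h=1.5 from center); Merging all regions: the regions partially overlap (shared area 38.89 mm²), so overlapping operands fuse into one piece — 2 connected regions; the r=7.5 cylinder at (9.5, 2) gives a regular 8-gon of circumradius 7.5 (constant along its height); Keeping only the common overlap: the r=7.5 cylinder at (9.5, 2) partially overlaps the result so far; clipping to the common part keeps 83.78 mm² — 2 connected regions. The result has 2 disconnected regions.

2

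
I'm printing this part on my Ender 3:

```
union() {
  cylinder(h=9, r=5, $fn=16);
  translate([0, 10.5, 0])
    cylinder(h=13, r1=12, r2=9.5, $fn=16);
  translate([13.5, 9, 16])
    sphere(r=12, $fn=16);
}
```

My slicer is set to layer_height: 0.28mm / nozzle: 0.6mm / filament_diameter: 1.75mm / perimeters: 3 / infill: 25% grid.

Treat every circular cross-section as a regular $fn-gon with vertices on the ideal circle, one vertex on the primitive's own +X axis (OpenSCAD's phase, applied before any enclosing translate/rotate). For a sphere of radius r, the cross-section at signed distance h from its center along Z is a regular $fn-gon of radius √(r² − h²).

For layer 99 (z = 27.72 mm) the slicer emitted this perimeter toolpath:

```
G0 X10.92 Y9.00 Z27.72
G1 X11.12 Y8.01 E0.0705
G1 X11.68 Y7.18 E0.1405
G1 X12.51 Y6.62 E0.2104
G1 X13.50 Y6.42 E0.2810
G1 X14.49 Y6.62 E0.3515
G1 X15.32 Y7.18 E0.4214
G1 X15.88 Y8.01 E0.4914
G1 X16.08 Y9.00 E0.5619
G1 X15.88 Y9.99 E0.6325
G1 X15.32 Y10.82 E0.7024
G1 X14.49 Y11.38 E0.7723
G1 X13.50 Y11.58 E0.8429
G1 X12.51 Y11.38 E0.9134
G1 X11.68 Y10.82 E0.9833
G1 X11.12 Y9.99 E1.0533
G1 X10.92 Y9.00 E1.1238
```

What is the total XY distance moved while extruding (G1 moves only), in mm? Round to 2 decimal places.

16.09 mm

Sum the Euclidean lengths of each G1 segment: total = 16.09 mm.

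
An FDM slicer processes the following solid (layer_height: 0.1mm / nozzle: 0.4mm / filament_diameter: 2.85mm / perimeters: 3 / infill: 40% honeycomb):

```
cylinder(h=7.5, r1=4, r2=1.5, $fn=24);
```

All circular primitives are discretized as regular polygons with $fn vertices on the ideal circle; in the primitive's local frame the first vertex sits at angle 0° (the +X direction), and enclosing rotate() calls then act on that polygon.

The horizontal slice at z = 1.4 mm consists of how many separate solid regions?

At z = 1.4 mm: the cone (r1=4→r2=1.5) has section circumradius 3.533 here — a regular 24-gon. The result has 1 disconnected region.

1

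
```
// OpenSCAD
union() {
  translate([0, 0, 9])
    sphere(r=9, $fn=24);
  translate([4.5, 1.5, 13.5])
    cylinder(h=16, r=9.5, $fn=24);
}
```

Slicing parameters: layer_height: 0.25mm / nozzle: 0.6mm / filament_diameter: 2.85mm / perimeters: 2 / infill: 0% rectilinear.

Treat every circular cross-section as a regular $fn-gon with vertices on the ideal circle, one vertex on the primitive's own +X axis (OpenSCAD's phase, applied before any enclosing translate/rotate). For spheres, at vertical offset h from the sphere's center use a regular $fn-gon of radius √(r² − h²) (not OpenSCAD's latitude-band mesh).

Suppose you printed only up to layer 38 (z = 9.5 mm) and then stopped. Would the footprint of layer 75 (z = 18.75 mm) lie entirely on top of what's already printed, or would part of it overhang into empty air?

part overhangs

Compare the two slices. At z = 9.5: the r=9 sphere slices to a regular 24-gon of circumradius 8.986 (√(r²−h²) with h=0.5 from center) (area = (24/2)·8.986²·sin(360°/24) = 250.80 mm²); the cylinder at (4.5, 1.5) is not intersected at this z (z outside [13.5, 29.5]); Taking the union: only the r=9 sphere is present, so the union is just that shape — area = 250.80 mm². At z = 18.75: the sphere is absent (|z−center|=9.750 > r=9); the r=9.5 cylinder at (4.5, 1.5) contributes a regular 24-gon of circumradius 9.5 (area = (24/2)·9.500²·sin(360°/24) = 280.30 mm²); Merging all regions: only the r=9.5 cylinder at (4.5, 1.5) is present, so the union is just that shape — area = 280.30 mm². Checking containment: at z = 18.75 the cross-section extends beyond the z = 9.5 cross-section by about 101.49 mm².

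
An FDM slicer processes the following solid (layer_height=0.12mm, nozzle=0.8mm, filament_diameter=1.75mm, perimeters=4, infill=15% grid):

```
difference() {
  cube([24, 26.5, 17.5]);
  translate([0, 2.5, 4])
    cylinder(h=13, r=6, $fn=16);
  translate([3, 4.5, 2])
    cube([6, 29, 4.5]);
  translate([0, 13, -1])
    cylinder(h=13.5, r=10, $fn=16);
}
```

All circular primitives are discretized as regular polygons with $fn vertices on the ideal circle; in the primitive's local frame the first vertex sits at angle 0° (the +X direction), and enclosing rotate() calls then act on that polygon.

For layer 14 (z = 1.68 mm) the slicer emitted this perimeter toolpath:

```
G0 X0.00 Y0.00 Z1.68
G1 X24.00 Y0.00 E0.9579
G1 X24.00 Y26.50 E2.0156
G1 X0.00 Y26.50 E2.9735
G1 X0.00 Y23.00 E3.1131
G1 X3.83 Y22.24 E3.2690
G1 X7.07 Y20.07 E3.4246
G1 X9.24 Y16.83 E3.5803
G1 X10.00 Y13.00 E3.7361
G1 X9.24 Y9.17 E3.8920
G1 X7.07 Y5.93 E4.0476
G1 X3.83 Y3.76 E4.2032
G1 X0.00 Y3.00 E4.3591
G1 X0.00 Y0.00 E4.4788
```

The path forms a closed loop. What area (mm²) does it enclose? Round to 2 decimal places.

482.90 mm²

Apply the shoelace formula to the sequence of (X, Y) vertices; enclosed area = 482.90 mm².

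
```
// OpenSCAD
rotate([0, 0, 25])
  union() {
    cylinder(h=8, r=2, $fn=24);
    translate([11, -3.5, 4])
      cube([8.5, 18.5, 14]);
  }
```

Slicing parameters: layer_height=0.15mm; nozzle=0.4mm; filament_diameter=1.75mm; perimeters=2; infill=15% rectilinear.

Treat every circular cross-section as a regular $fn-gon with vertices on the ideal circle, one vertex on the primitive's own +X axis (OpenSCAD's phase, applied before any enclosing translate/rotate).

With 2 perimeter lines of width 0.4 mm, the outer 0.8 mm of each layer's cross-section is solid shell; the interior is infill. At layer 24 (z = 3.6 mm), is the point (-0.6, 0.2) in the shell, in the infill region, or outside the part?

At z = 3.6 mm: the r=2 cylinder gives a regular 24-gon of circumradius 2 (constant along its height); the cube at (11, -3.5) does not reach this height (z outside [4, 18]); Taking the union: only the r=2 cylinder is present, so the union is just that shape — 1 connected region; (rotated 25° about Z; rotation is an isometry so areas/perimeters/island counts are preserved). Overall, the cross-section is a single solid region. Undo the 25° rotation: the query point maps to (-0.459, 0.435) in the un-rotated model frame. The nearest boundary edge runs (-1.41, 1.41)→(-1.73, 1.00); distance from the point to it = 1.35 mm. The point is inside the cross-section and 1.35 mm from the nearest boundary — more than the 0.8 mm shell width (2 × 0.4), so it's in the infill interior.

infill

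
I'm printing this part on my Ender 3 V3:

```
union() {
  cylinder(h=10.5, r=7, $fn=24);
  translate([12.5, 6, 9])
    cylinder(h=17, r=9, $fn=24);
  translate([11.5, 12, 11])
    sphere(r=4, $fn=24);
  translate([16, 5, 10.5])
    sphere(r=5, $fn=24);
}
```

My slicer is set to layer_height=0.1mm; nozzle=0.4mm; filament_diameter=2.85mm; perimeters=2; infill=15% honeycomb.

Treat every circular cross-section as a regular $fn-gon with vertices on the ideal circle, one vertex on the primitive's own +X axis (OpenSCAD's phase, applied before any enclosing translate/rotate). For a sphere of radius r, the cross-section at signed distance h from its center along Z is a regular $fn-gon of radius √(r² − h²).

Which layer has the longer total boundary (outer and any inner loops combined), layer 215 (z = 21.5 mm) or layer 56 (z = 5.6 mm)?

Layer 215 (z = 21.5): the cylinder is absent (z outside [0, 10.5]); the cylinder at (12.5, 6): section is a regular 24-gon, circumradius r=9 (perimeter = 2·24·9.000·sin(180°/24) = 56.39 mm); the sphere at (11.5, 12) is not intersected at this z (|z−center|=10.500 > r=4); the sphere at (16, 5) is absent (|z−center|=11.000 > r=5); Taking the union: only the r=9 cylinder at (12.5, 6) is present, so the union is just that shape — boundary = 56.39 mm. So its perimeter = 56.39 mm. Layer 56 (z = 5.6): the r=7 cylinder gives a regular 24-gon of circumradius 7 (constant along its height) (perimeter = 2·24·7.000·sin(180°/24) = 43.86 mm); the cylinder at (12.5, 6) is absent (z outside [9, 26]); the sphere at (11.5, 12) does not reach this height (|z−center|=5.400 > r=4); the r=5 sphere at (16, 5) contributes a regular 24-gon of circumradius √(5²−4.9²) = 0.995 (perimeter = 2·24·0.995·sin(180°/24) = 6.23 mm); Merging all regions: the 2 present regions are separate (no shared area or edge), so areas and boundary lengths simply add and each stays a separate island — boundary = 50.09 mm. So its perimeter = 50.09 mm. Layer 215 is larger (56.39 vs 50.09 mm).

layer 215 (z = 21.5 mm)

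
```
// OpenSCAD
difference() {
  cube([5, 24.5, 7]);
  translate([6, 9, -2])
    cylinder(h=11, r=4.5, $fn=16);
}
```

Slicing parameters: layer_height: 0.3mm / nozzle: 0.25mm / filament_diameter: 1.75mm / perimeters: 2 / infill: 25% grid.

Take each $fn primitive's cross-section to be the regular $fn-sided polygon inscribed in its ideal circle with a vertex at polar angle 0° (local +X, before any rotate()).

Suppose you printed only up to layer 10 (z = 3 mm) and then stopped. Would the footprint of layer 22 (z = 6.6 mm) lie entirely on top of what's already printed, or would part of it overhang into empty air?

Compare the two slices. At z = 3: the cube (footprint 5×24.5) is included at this height (area 122.50 mm²); the r=4.5 cylinder at (6, 9) gives a regular 16-gon of circumradius 4.5 (constant along its height) (area = (16/2)·4.500²·sin(360°/16) = 61.99 mm²); Subtracting the remaining from the first: starting from the 5×24.5 cube (122.50 mm²), the r=4.5 cylinder at (6, 9) partially overlaps it — only the 22.20 mm² overlap (of its 61.99 mm²) is removed, clipping the outline — area = 100.30 mm². At z = 6.6: the cube is present — its section is the full 5×24.5 rectangle (area 122.50 mm²); the cylinder at (6, 9): section is a regular 16-gon, circumradius r=4.5 (area = (16/2)·4.500²·sin(360°/16) = 61.99 mm²); After the difference (first − rest): starting from the 5×24.5 cube (122.50 mm²), the r=4.5 cylinder at (6, 9) partially overlaps it — only the 22.20 mm² overlap (of its 61.99 mm²) is removed, clipping the outline — area = 100.30 mm². Checking containment: the cross-section at z = 6.6 is a subset of the cross-section at z = 3.

entirely on top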